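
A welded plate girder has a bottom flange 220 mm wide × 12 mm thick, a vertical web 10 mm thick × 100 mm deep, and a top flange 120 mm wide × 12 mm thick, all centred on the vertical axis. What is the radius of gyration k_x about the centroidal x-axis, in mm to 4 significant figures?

k_x ≈ 50.17 mm

Break the section into simple shapes (no overlaps), measuring from the bottom-left corner of the bounding box.
Bottom plate: 220 × 12, A = 2 640 mm², y = 6 mm, Ī = 31 680 mm⁴.
Web plate: 10 × 100, A = 1 000 mm², y = 62 mm, Ī = 833 333 mm⁴.
Top plate: 120 × 12, A = 1 440 mm², y = 118 mm, Ī = 17 280 mm⁴.
Centroid: ȳ = ΣA·y / ΣA = 48.7717 mm.
Transfer each piece to the centroidal x-axis using Ī + A·d² with d = y − 48.7717:
  bottom plate: d = -42.7717 mm → contributes +4 861 334 mm⁴
  web plate: d = 13.2283 mm → contributes +1 008 322 mm⁴
  top plate: d = 69.2283 mm → contributes +6 918 572 mm⁴
Total I = 12 788 228 mm⁴.
Radius of gyration: k = √(I/A) = √(12 788 228 / 5 080) = 50.1734 mm.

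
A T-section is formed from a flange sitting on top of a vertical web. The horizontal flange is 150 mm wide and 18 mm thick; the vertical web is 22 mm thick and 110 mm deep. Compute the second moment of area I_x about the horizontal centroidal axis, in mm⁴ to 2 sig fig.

Decompose the section into non-overlapping parts with the origin at the bottom-left of its bounding rectangle.
Flange: 150 × 18, A = 2 700 mm², y = 119 mm, Ī = 72 900 mm⁴.
Web: 22 × 110, A = 2 420 mm², y = 55 mm, Ī = 2 440 167 mm⁴.
Centroid: ȳ = ΣA·y / ΣA = 88.75 mm.
Transfer each piece to the horizontal centroidal axis using Ī + A·d² with d = y − 88.75:
  flange: d = 30.25 mm → contributes +2 543 569 mm⁴
  web: d = -33.75 mm → contributes +5 196 698 mm⁴
Total I = 7 740 267 mm⁴.

I_x ≈ 7.7 × 10⁶ mm⁴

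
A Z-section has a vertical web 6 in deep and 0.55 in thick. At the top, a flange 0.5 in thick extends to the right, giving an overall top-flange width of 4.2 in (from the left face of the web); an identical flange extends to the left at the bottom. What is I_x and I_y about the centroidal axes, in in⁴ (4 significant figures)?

Break the section into simple shapes (no overlaps), measuring from the bottom-left corner of the bounding box.
Web: 0.55 × 6, A = 3.3 in², y = 3 in, Ī = 9.9 in⁴.
Top flange (beyond web): 3.65 × 0.5, A = 1.825 in², y = 5.75 in, Ī = 0.0380208 in⁴.
Bottom flange (beyond web): 3.65 × 0.5, A = 1.825 in², y = 0.25 in, Ī = 0.0380208 in⁴.
Centroid: ȳ = ΣA·y / ΣA = 3 in.
Transfer each piece to the centroidal x-axis using Ī + A·d² with d = y − 3:
  web: d = 0 in → contributes +9.9 in⁴
  top flange (beyond web): d = 2.75 in → contributes +13.8396 in⁴
  bottom flange (beyond web): d = -2.75 in → contributes +13.8396 in⁴
Total I = 37.5792 in⁴.
For the y-axis: x̄ = 3.925 in.
Repeating about the centroidal y-axis gives I_y = 20.2319 in⁴.

I_x ≈ 37.58 in⁴, I_y ≈ 20.23 in⁴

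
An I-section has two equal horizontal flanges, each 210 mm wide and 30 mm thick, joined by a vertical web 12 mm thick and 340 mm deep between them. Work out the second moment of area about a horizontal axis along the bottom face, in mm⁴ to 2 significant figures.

I_base ≈ 1.1 × 10⁹ mm⁴

Break the section into simple shapes (no overlaps), measuring from the bottom-left corner of the bounding box.
Bottom flange: 210 × 30, A = 6 300 mm², y = 15 mm, Ī = 472 500 mm⁴.
Web: 12 × 340, A = 4 080 mm², y = 200 mm, Ī = 39 304 000 mm⁴.
Top flange: 210 × 30, A = 6 300 mm², y = 385 mm, Ī = 472 500 mm⁴.
Transfer each piece to a horizontal axis along the bottom face using Ī + A·d² with d = y − 0:
  bottom flange: d = 15 mm → contributes +1 890 000 mm⁴
  web: d = 200 mm → contributes +202 504 000 mm⁴
  top flange: d = 385 mm → contributes +934 290 000 mm⁴
Total I = 1 138 684 000 mm⁴.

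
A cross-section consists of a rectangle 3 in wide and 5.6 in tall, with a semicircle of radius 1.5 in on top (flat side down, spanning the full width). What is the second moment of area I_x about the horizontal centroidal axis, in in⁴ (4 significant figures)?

I_x ≈ 78.95 in⁴

Treat the section as a set of non-overlapping primitives; coordinates are from the bounding-box lower-left.
Rectangular body: 3 × 5.6, A = 16.8 in², y = 2.8 in, Ī = 43.904 in⁴.
Semicircular cap: semicircle r = 1.5, A = 3.53429 in², y = 6.23662 in, Ī = 0.555645 in⁴.
Centroid: ȳ = ΣA·y / ΣA = 3.39732 in.
Transfer each piece to the horizontal centroidal axis using Ī + A·d² with d = y − 3.39732:
  rectangular body: d = -0.597317 in → contributes +49.898 in⁴
  semicircular cap: d = 2.8393 in → contributes +29.0478 in⁴
Total I = 78.9459 in⁴.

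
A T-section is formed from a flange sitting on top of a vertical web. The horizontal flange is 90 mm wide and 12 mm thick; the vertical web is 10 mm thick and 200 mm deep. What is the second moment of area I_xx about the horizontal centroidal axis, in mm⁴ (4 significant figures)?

I_xx ≈ 1.456 × 10⁷ mm⁴

Break the section into simple shapes (no overlaps), measuring from the bottom-left corner of the bounding box.
Flange: 90 × 12, A = 1 080 mm², y = 206 mm, Ī = 12 960 mm⁴.
Web: 10 × 200, A = 2 000 mm², y = 100 mm, Ī = 6 666 667 mm⁴.
Centroid: ȳ = ΣA·y / ΣA = 137.169 mm.
Transfer each piece to the horizontal centroidal axis using Ī + A·d² with d = y − 137.169:
  flange: d = 68.8312 mm → contributes +5 129 708 mm⁴
  web: d = -37.1688 mm → contributes +9 429 711 mm⁴
Total I = 14 559 419 mm⁴.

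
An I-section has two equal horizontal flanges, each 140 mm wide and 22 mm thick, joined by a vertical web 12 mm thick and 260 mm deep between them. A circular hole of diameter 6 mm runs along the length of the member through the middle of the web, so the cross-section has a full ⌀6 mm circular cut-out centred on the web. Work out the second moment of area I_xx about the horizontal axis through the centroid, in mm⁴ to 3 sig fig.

I_xx ≈ 1.40 × 10⁸ mm⁴

Decompose the section into non-overlapping parts with the origin at the bottom-left of its bounding rectangle.
Bottom flange: 140 × 22, A = 3 080 mm², y = 11 mm, Ī = 124 227 mm⁴.
Web: 12 × 260, A = 3 120 mm², y = 152 mm, Ī = 17 576 000 mm⁴.
Top flange: 140 × 22, A = 3 080 mm², y = 293 mm, Ī = 124 227 mm⁴.
Hole (subtracted): ⌀6, A = 28.274 mm², y = 152 mm, Ī = 63.617 mm⁴.
By symmetry the centroid is at mid-height, ȳ = 152 mm.
Transfer each piece to the horizontal axis through the centroid using Ī + A·d² with d = y − 152:
  bottom flange: d = -141 mm → contributes +61 357 707 mm⁴
  web: d = 0 mm → contributes +17 576 000 mm⁴
  top flange: d = 141 mm → contributes +61 357 707 mm⁴
  hole: d = 0 mm → contributes −63.617 mm⁴
Total I = 140 291 350 mm⁴.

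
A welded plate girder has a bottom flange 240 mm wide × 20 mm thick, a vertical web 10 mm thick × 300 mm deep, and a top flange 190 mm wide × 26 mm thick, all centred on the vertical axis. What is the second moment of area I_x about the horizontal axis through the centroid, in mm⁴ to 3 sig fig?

I_x ≈ 2.77 × 10⁸ mm⁴

Split into non-overlapping primitives; take the origin at the lower-left of the bounding box.
Bottom plate: 240 × 20, A = 4 800 mm², y = 10 mm, Ī = 160 000 mm⁴.
Web plate: 10 × 300, A = 3 000 mm², y = 170 mm, Ī = 22 500 000 mm⁴.
Top plate: 190 × 26, A = 4 940 mm², y = 333 mm, Ī = 278 287 mm⁴.
Centroid: ȳ = ΣA·y / ΣA = 172.92 mm.
Transfer each piece to the horizontal axis through the centroid using Ī + A·d² with d = y − 172.92:
  bottom plate: d = -162.92 mm → contributes +127 568 404 mm⁴
  web plate: d = -2.9215 mm → contributes +22 525 606 mm⁴
  top plate: d = 160.08 mm → contributes +126 866 399 mm⁴
Total I = 276 960 408 mm⁴.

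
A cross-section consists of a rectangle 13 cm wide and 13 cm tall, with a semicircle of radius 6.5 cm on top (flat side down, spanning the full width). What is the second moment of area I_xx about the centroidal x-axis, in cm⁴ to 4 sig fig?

Treat the section as a set of non-overlapping primitives; coordinates are from the bounding-box lower-left.
Rectangular body: 13 × 13, A = 169 cm², y = 6.5 cm, Ī = 2380.08 cm⁴.
Semicircular cap: semicircle r = 6.5, A = 66.3661 cm², y = 15.7587 cm, Ī = 195.923 cm⁴.
Centroid: ȳ = ΣA·y / ΣA = 9.11067 cm.
Transfer each piece to the centroidal x-axis using Ī + A·d² with d = y − 9.11067:
  rectangular body: d = -2.61067 cm → contributes +3531.92 cm⁴
  semicircular cap: d = 6.64802 cm → contributes +3129.05 cm⁴
Total I = 6660.97 cm⁴.

I_xx ≈ 6661 cm⁴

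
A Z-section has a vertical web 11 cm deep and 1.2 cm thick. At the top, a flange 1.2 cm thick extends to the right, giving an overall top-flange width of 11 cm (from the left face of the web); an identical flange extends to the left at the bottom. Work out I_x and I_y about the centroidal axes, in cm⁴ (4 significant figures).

Treat the section as a set of non-overlapping primitives; coordinates are from the bounding-box lower-left.
Web: 1.2 × 11, A = 13.2 cm², y = 5.5 cm, Ī = 133.1 cm⁴.
Top flange (beyond web): 9.8 × 1.2, A = 11.76 cm², y = 10.4 cm, Ī = 1.4112 cm⁴.
Bottom flange (beyond web): 9.8 × 1.2, A = 11.76 cm², y = 0.6 cm, Ī = 1.4112 cm⁴.
Centroid: ȳ = ΣA·y / ΣA = 5.5 cm.
Transfer each piece to the centroidal x-axis using Ī + A·d² with d = y − 5.5:
  web: d = 0 cm → contributes +133.1 cm⁴
  top flange (beyond web): d = 4.9 cm → contributes +283.769 cm⁴
  bottom flange (beyond web): d = -4.9 cm → contributes +283.769 cm⁴
Total I = 700.638 cm⁴.
For the y-axis: x̄ = 10.4 cm.
Repeating about the centroidal y-axis gives I_y = 901.302 cm⁴.

I_x ≈ 700.6 cm⁴, I_y ≈ 901.3 cm⁴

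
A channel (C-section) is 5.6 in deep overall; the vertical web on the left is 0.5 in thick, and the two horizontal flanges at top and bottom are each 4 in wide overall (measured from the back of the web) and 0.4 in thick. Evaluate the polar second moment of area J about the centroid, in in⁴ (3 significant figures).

J ≈ 34.8 in⁴

Treat the section as a set of non-overlapping primitives; coordinates are from the bounding-box lower-left.
Web: 0.5 × 5.6, A = 2.8 in², y = 2.8 in, Ī = 7.3173 in⁴.
Top flange (beyond web): 3.5 × 0.4, A = 1.4 in², y = 5.4 in, Ī = 0.018667 in⁴.
Bottom flange (beyond web): 3.5 × 0.4, A = 1.4 in², y = 0.2 in, Ī = 0.018667 in⁴.
By symmetry the centroid is at mid-height, ȳ = 2.8 in.
Transfer each piece to the centroidal x-axis using Ī + A·d² with d = y − 2.8:
  web: d = 0 in → contributes +7.3173 in⁴
  top flange (beyond web): d = 2.6 in → contributes +9.4827 in⁴
  bottom flange (beyond web): d = -2.6 in → contributes +9.4827 in⁴
Total I = 26.283 in⁴.
For the y-axis: x̄ = 1.25 in.
Repeating about the centroidal y-axis gives I_y = 8.5167 in⁴.
Polar second moment: J = I_x + I_y = 34.799 in⁴.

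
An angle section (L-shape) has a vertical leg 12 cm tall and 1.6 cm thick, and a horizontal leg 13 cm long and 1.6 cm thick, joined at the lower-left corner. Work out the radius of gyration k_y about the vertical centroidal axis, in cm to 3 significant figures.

Treat the section as a set of non-overlapping primitives; coordinates are from the bounding-box lower-left.
Vertical leg: 1.6 × 12, A = 19.2 cm², x = 0.8 cm, Ī = 4.096 cm⁴.
Horizontal leg (remainder): 11.4 × 1.6, A = 18.24 cm², x = 7.3 cm, Ī = 197.54 cm⁴.
Centroid: x̄ = ΣA·x / ΣA = 3.9667 cm.
Transfer each piece to the vertical centroidal axis using Ī + A·d² with d = x − 3.9667:
  vertical leg: d = -3.1667 cm → contributes +196.63 cm⁴
  horizontal leg (remainder): d = 3.3333 cm → contributes +400.21 cm⁴
Total I = 596.84 cm⁴.
Radius of gyration: k = √(I/A) = √(596.84 / 37.44) = 3.9926 cm.

k_y ≈ 3.99 cm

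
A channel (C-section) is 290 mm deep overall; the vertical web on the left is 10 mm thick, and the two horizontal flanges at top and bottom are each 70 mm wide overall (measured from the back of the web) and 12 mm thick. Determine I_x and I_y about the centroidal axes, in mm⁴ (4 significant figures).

Break the section into simple shapes (no overlaps), measuring from the bottom-left corner of the bounding box.
Web: 10 × 290, A = 2 900 mm², y = 145 mm, Ī = 20 324 167 mm⁴.
Top flange (beyond web): 60 × 12, A = 720 mm², y = 284 mm, Ī = 8 640 mm⁴.
Bottom flange (beyond web): 60 × 12, A = 720 mm², y = 6 mm, Ī = 8 640 mm⁴.
By symmetry the centroid is at mid-height, ȳ = 145 mm.
Transfer each piece to the centroidal x-axis using Ī + A·d² with d = y − 145:
  web: d = 0 mm → contributes +20 324 167 mm⁴
  top flange (beyond web): d = 139 mm → contributes +13 919 760 mm⁴
  bottom flange (beyond web): d = -139 mm → contributes +13 919 760 mm⁴
Total I = 48 163 687 mm⁴.
For the y-axis: x̄ = 16.6129 mm.
Repeating about the centroidal y-axis gives I_y = 1 634 876 mm⁴.

I_x ≈ 4.816 × 10⁷ mm⁴, I_y ≈ 1.635 × 10⁶ mm⁴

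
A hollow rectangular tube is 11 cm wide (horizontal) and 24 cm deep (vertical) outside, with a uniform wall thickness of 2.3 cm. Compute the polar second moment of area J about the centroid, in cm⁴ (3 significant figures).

Split into non-overlapping primitives; take the origin at the lower-left of the bounding box.
Outer rectangle: 11 × 24, A = 264 cm², y = 12 cm, Ī = 12 672 cm⁴.
Inner void (subtracted): 6.4 × 19.4, A = 124.16 cm², y = 12 cm, Ī = 3894.1 cm⁴.
By symmetry the centroid is at mid-height, ȳ = 12 cm.
All pieces are centred on the centroidal x-axis, so I = ΣĪ (holes subtracted) = 8777.9 cm⁴.
Repeating about the centroidal y-axis gives I_y = 2238.2 cm⁴.
Polar second moment: J = I_x + I_y = 11 016 cm⁴.

J ≈ 1.10 × 10⁴ cm⁴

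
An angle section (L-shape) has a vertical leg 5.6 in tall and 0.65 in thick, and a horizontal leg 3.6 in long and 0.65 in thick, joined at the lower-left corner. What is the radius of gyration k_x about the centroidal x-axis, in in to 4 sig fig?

k_x ≈ 1.763 in

Break the section into simple shapes (no overlaps), measuring from the bottom-left corner of the bounding box.
Vertical leg: 0.65 × 5.6, A = 3.64 in², y = 2.8 in, Ī = 9.51253 in⁴.
Horizontal leg (remainder): 2.95 × 0.65, A = 1.9175 in², y = 0.325 in, Ī = 0.067512 in⁴.
Centroid: ȳ = ΣA·y / ΣA = 1.94605 in.
Transfer each piece to the centroidal x-axis using Ī + A·d² with d = y − 1.94605:
  vertical leg: d = 0.853947 in → contributes +12.1669 in⁴
  horizontal leg (remainder): d = -1.62105 in → contributes +5.10634 in⁴
Total I = 17.2733 in⁴.
Radius of gyration: k = √(I/A) = √(17.2733 / 5.5575) = 1.76298 in.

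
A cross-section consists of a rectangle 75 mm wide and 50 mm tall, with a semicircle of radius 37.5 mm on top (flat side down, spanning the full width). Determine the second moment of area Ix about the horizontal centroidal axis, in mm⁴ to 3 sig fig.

Break the section into simple shapes (no overlaps), measuring from the bottom-left corner of the bounding box.
Rectangular body: 75 × 50, A = 3 750 mm², y = 25 mm, Ī = 781 250 mm⁴.
Semicircular cap: semicircle r = 37.5, A = 2208.9 mm², y = 65.915 mm, Ī = 217 049 mm⁴.
Centroid: ȳ = ΣA·y / ΣA = 40.167 mm.
Transfer each piece to the horizontal centroidal axis using Ī + A·d² with d = y − 40.167:
  rectangular body: d = -15.167 mm → contributes +1 643 900 mm⁴
  semicircular cap: d = 25.748 mm → contributes +1 681 529 mm⁴
Total I = 3 325 430 mm⁴.

Ix ≈ 3.33 × 10⁶ mm⁴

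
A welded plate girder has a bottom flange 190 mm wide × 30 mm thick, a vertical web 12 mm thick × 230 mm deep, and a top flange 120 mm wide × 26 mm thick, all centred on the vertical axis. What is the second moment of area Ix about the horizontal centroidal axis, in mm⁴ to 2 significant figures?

Split into non-overlapping primitives; take the origin at the lower-left of the bounding box.
Bottom plate: 190 × 30, A = 5 700 mm², y = 15 mm, Ī = 427 500 mm⁴.
Web plate: 12 × 230, A = 2 760 mm², y = 145 mm, Ī = 12 167 000 mm⁴.
Top plate: 120 × 26, A = 3 120 mm², y = 273 mm, Ī = 175 760 mm⁴.
Centroid: ȳ = ΣA·y / ΣA = 115.5 mm.
Transfer each piece to the horizontal centroidal axis using Ī + A·d² with d = y − 115.5:
  bottom plate: d = -100.5 mm → contributes +57 995 957 mm⁴
  web plate: d = 29.5 mm → contributes +14 569 312 mm⁴
  top plate: d = 157.5 mm → contributes +77 573 806 mm⁴
Total I = 150 139 075 mm⁴.

Ix ≈ 1.5 × 10⁸ mm⁴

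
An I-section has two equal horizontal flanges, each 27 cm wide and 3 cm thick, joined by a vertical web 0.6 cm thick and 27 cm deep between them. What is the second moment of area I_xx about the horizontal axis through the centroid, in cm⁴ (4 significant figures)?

Split into non-overlapping primitives; take the origin at the lower-left of the bounding box.
Bottom flange: 27 × 3, A = 81 cm², y = 1.5 cm, Ī = 60.75 cm⁴.
Web: 0.6 × 27, A = 16.2 cm², y = 16.5 cm, Ī = 984.15 cm⁴.
Top flange: 27 × 3, A = 81 cm², y = 31.5 cm, Ī = 60.75 cm⁴.
By symmetry the centroid is at mid-height, ȳ = 16.5 cm.
Transfer each piece to the horizontal axis through the centroid using Ī + A·d² with d = y − 16.5:
  bottom flange: d = -15 cm → contributes +18285.8 cm⁴
  web: d = 0 cm → contributes +984.15 cm⁴
  top flange: d = 15 cm → contributes +18285.8 cm⁴
Total I = 37555.7 cm⁴.

I_xx ≈ 3.756 × 10⁴ cm⁴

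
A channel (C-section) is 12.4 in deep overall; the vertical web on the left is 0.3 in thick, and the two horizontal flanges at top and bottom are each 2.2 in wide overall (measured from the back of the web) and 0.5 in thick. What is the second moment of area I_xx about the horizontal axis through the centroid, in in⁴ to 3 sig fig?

I_xx ≈ 115 in⁴

Treat the section as a set of non-overlapping primitives; coordinates are from the bounding-box lower-left.
Web: 0.3 × 12.4, A = 3.72 in², y = 6.2 in, Ī = 47.666 in⁴.
Top flange (beyond web): 1.9 × 0.5, A = 0.95 in², y = 12.15 in, Ī = 0.019792 in⁴.
Bottom flange (beyond web): 1.9 × 0.5, A = 0.95 in², y = 0.25 in, Ī = 0.019792 in⁴.
By symmetry the centroid is at mid-height, ȳ = 6.2 in.
Transfer each piece to the horizontal axis through the centroid using Ī + A·d² with d = y − 6.2:
  web: d = 0 in → contributes +47.666 in⁴
  top flange (beyond web): d = 5.95 in → contributes +33.652 in⁴
  bottom flange (beyond web): d = -5.95 in → contributes +33.652 in⁴
Total I = 114.97 in⁴.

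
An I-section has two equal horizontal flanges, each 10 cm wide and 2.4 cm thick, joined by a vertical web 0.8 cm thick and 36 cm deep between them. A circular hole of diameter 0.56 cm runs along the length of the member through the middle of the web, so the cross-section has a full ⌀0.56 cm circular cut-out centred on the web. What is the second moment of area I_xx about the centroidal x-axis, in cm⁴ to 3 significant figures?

Decompose the section into non-overlapping parts with the origin at the bottom-left of its bounding rectangle.
Bottom flange: 10 × 2.4, A = 24 cm², y = 1.2 cm, Ī = 11.52 cm⁴.
Web: 0.8 × 36, A = 28.8 cm², y = 20.4 cm, Ī = 3110.4 cm⁴.
Top flange: 10 × 2.4, A = 24 cm², y = 39.6 cm, Ī = 11.52 cm⁴.
Hole (subtracted): ⌀0.56, A = 0.2463 cm², y = 20.4 cm, Ī = 0.0048275 cm⁴.
By symmetry the centroid is at mid-height, ȳ = 20.4 cm.
Transfer each piece to the centroidal x-axis using Ī + A·d² with d = y − 20.4:
  bottom flange: d = -19.2 cm → contributes +8858.9 cm⁴
  web: d = 0 cm → contributes +3110.4 cm⁴
  top flange: d = 19.2 cm → contributes +8858.9 cm⁴
  hole: d = 0 cm → contributes −0.0048275 cm⁴
Total I = 20 828 cm⁴.

I_xx ≈ 2.08 × 10⁴ cm⁴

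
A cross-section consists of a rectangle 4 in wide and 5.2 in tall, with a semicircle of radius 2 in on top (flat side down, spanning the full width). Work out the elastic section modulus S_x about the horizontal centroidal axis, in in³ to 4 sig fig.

S_x ≈ 27.90 in³

Split into non-overlapping primitives; take the origin at the lower-left of the bounding box.
Rectangular body: 4 × 5.2, A = 20.8 in², y = 2.6 in, Ī = 46.8693 in⁴.
Semicircular cap: semicircle r = 2, A = 6.28319 in², y = 6.04883 in, Ī = 1.75611 in⁴.
Centroid: ȳ = ΣA·y / ΣA = 3.40011 in.
Transfer each piece to the horizontal centroidal axis using Ī + A·d² with d = y − 3.40011:
  rectangular body: d = -0.800113 in → contributes +60.1851 in⁴
  semicircular cap: d = 2.64871 in → contributes +45.8369 in⁴
Total I = 106.022 in⁴.
Extreme fibre distance c = 3.79989 in; S = I/c = 27.9014 in³.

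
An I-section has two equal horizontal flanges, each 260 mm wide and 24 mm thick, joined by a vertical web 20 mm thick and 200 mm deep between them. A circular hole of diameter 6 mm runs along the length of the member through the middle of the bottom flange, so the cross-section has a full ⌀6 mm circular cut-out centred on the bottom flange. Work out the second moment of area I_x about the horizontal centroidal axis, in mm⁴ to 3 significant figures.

I_x ≈ 1.70 × 10⁸ mm⁴

Break the section into simple shapes (no overlaps), measuring from the bottom-left corner of the bounding box.
Bottom flange: 260 × 24, A = 6 240 mm², y = 12 mm, Ī = 299 520 mm⁴.
Web: 20 × 200, A = 4 000 mm², y = 124 mm, Ī = 13 333 333 mm⁴.
Top flange: 260 × 24, A = 6 240 mm², y = 236 mm, Ī = 299 520 mm⁴.
Hole (subtracted): ⌀6, A = 28.274 mm², y = 12 mm, Ī = 63.617 mm⁴.
Centroid: ȳ = ΣA·y / ΣA = 124.19 mm.
Transfer each piece to the horizontal centroidal axis using Ī + A·d² with d = y − 124.19:
  bottom flange: d = -112.19 mm → contributes +78 843 360 mm⁴
  web: d = -0.19249 mm → contributes +13 333 482 mm⁴
  top flange: d = 111.81 mm → contributes +78 305 262 mm⁴
  hole: d = -112.19 mm → contributes −355 957 mm⁴
Total I = 170 126 147 mm⁴.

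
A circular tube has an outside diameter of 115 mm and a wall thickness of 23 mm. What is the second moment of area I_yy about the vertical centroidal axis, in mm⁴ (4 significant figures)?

Decompose the section into non-overlapping parts with the origin at the bottom-left of its bounding rectangle.
Outer circle: ⌀115, A = 10386.9 mm², x = 57.5 mm, Ī = 8 585 414 mm⁴.
Bore (subtracted): ⌀69, A = 3739.28 mm², x = 57.5 mm, Ī = 1 112 670 mm⁴.
By symmetry the centroid is at mid-width, x̄ = 57.5 mm.
All pieces are centred on the vertical centroidal axis, so I = ΣĪ (holes subtracted) = 7 472 745 mm⁴.

I_yy ≈ 7.473 × 10⁶ mm⁴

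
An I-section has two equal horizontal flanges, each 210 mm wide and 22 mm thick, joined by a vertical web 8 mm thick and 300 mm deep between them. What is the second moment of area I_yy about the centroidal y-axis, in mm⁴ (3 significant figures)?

Break the section into simple shapes (no overlaps), measuring from the bottom-left corner of the bounding box.
Bottom flange: 210 × 22, A = 4 620 mm², x = 105 mm, Ī = 16 978 500 mm⁴.
Web: 8 × 300, A = 2 400 mm², x = 105 mm, Ī = 12 800 mm⁴.
Top flange: 210 × 22, A = 4 620 mm², x = 105 mm, Ī = 16 978 500 mm⁴.
By symmetry the centroid is at mid-width, x̄ = 105 mm.
All pieces are centred on the centroidal y-axis, so I = ΣĪ = 33 969 800 mm⁴.

I_yy ≈ 3.40 × 10⁷ mm⁴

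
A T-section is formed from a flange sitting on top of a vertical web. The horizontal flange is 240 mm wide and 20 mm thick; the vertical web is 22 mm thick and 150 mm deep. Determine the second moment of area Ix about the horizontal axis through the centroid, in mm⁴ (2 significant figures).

Ix ≈ 2.0 × 10⁷ mm⁴

Treat the section as a set of non-overlapping primitives; coordinates are from the bounding-box lower-left.
Flange: 240 × 20, A = 4 800 mm², y = 160 mm, Ī = 160 000 mm⁴.
Web: 22 × 150, A = 3 300 mm², y = 75 mm, Ī = 6 187 500 mm⁴.
Centroid: ȳ = ΣA·y / ΣA = 125.4 mm.
Transfer each piece to the horizontal axis through the centroid using Ī + A·d² with d = y − 125.4:
  flange: d = 34.63 mm → contributes +5 916 214 mm⁴
  web: d = -50.37 mm → contributes +14 560 175 mm⁴
Total I = 20 476 389 mm⁴.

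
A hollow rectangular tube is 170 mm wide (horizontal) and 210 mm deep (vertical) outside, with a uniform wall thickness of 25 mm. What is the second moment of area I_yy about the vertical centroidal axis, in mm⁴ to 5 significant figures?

I_yy ≈ 6.2938 × 10⁷ mm⁴

Decompose the section into non-overlapping parts with the origin at the bottom-left of its bounding rectangle.
Outer rectangle: 170 × 210, A = 35 700 mm², x = 85 mm, Ī = 85 977 500 mm⁴.
Inner void (subtracted): 120 × 160, A = 19 200 mm², x = 85 mm, Ī = 23 040 000 mm⁴.
By symmetry the centroid is at mid-width, x̄ = 85 mm.
All pieces are centred on the vertical centroidal axis, so I = ΣĪ (holes subtracted) = 62 937 500 mm⁴.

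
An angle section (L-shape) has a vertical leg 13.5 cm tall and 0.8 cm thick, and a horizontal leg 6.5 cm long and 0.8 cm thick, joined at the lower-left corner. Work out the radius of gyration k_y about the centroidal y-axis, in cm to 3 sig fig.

k_y ≈ 1.75 cm

Decompose the section into non-overlapping parts with the origin at the bottom-left of its bounding rectangle.
Vertical leg: 0.8 × 13.5, A = 10.8 cm², x = 0.4 cm, Ī = 0.576 cm⁴.
Horizontal leg (remainder): 5.7 × 0.8, A = 4.56 cm², x = 3.65 cm, Ī = 12.346 cm⁴.
Centroid: x̄ = ΣA·x / ΣA = 1.3648 cm.
Transfer each piece to the centroidal y-axis using Ī + A·d² with d = x − 1.3648:
  vertical leg: d = -0.96484 cm → contributes +10.63 cm⁴
  horizontal leg (remainder): d = 2.2852 cm → contributes +36.158 cm⁴
Total I = 46.788 cm⁴.
Radius of gyration: k = √(I/A) = √(46.788 / 15.36) = 1.7453 cm.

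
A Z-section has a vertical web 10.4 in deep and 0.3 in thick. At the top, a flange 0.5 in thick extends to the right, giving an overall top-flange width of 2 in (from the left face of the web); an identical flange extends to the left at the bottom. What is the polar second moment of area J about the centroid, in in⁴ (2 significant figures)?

Split into non-overlapping primitives; take the origin at the lower-left of the bounding box.
Web: 0.3 × 10.4, A = 3.12 in², y = 5.2 in, Ī = 28.12 in⁴.
Top flange (beyond web): 1.7 × 0.5, A = 0.85 in², y = 10.15 in, Ī = 0.01771 in⁴.
Bottom flange (beyond web): 1.7 × 0.5, A = 0.85 in², y = 0.25 in, Ī = 0.01771 in⁴.
Centroid: ȳ = ΣA·y / ΣA = 5.2 in.
Transfer each piece to the centroidal x-axis using Ī + A·d² with d = y − 5.2:
  web: d = 0 in → contributes +28.12 in⁴
  top flange (beyond web): d = 4.95 in → contributes +20.84 in⁴
  bottom flange (beyond web): d = -4.95 in → contributes +20.84 in⁴
Total I = 69.81 in⁴.
For the y-axis: x̄ = 1.85 in.
Repeating about the centroidal y-axis gives I_y = 2.133 in⁴.
Polar second moment: J = I_x + I_y = 71.94 in⁴.

J ≈ 72 in⁴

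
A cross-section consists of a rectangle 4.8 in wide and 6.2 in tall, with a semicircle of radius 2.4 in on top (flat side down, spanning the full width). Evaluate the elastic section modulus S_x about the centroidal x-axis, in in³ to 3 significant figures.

S_x ≈ 47.7 in³

Break the section into simple shapes (no overlaps), measuring from the bottom-left corner of the bounding box.
Rectangular body: 4.8 × 6.2, A = 29.76 in², y = 3.1 in, Ī = 95.331 in⁴.
Semicircular cap: semicircle r = 2.4, A = 9.0478 in², y = 7.2186 in, Ī = 3.6415 in⁴.
Centroid: ȳ = ΣA·y / ΣA = 4.0602 in.
Transfer each piece to the centroidal x-axis using Ī + A·d² with d = y − 4.0602:
  rectangular body: d = -0.96022 in → contributes +122.77 in⁴
  semicircular cap: d = 3.1584 in → contributes +93.896 in⁴
Total I = 216.67 in⁴.
Extreme fibre distance c = 4.5398 in; S = I/c = 47.726 in³.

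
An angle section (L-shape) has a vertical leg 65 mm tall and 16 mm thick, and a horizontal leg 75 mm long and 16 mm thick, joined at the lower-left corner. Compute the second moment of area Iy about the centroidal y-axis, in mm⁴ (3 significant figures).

Break the section into simple shapes (no overlaps), measuring from the bottom-left corner of the bounding box.
Vertical leg: 16 × 65, A = 1 040 mm², x = 8 mm, Ī = 22 187 mm⁴.
Horizontal leg (remainder): 59 × 16, A = 944 mm², x = 45.5 mm, Ī = 273 839 mm⁴.
Centroid: x̄ = ΣA·x / ΣA = 25.843 mm.
Transfer each piece to the centroidal y-axis using Ī + A·d² with d = x − 25.843:
  vertical leg: d = -17.843 mm → contributes +353 285 mm⁴
  horizontal leg (remainder): d = 19.657 mm → contributes +638 608 mm⁴
Total I = 991 892 mm⁴.

Iy ≈ 9.92 × 10⁵ mm⁴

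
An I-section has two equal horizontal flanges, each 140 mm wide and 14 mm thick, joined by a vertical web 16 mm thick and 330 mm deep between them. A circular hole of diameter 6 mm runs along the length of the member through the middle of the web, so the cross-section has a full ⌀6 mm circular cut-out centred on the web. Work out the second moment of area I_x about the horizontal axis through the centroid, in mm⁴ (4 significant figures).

I_x ≈ 1.639 × 10⁸ mm⁴

Break the section into simple shapes (no overlaps), measuring from the bottom-left corner of the bounding box.
Bottom flange: 140 × 14, A = 1 960 mm², y = 7 mm, Ī = 32013.3 mm⁴.
Web: 16 × 330, A = 5 280 mm², y = 179 mm, Ī = 47 916 000 mm⁴.
Top flange: 140 × 14, A = 1 960 mm², y = 351 mm, Ī = 32013.3 mm⁴.
Hole (subtracted): ⌀6, A = 28.2743 mm², y = 179 mm, Ī = 63.6173 mm⁴.
By symmetry the centroid is at mid-height, ȳ = 179 mm.
Transfer each piece to the horizontal axis through the centroid using Ī + A·d² with d = y − 179:
  bottom flange: d = -172 mm → contributes +58 016 653 mm⁴
  web: d = 0 mm → contributes +47 916 000 mm⁴
  top flange: d = 172 mm → contributes +58 016 653 mm⁴
  hole: d = 0 mm → contributes −63.6173 mm⁴
Total I = 163 949 243 mm⁴.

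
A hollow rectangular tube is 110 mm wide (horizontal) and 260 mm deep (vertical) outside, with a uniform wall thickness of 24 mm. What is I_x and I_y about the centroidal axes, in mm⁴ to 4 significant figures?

Treat the section as a set of non-overlapping primitives; coordinates are from the bounding-box lower-left.
Outer rectangle: 110 × 260, A = 28 600 mm², y = 130 mm, Ī = 161 113 333 mm⁴.
Inner void (subtracted): 62 × 212, A = 13 144 mm², y = 130 mm, Ī = 49 228 661 mm⁴.
By symmetry the centroid is at mid-height, ȳ = 130 mm.
All pieces are centred on the centroidal x-axis, so I = ΣĪ (holes subtracted) = 111 884 672 mm⁴.
Repeating about the centroidal y-axis gives I_y = 24 627 872 mm⁴.

I_x ≈ 1.119 × 10⁸ mm⁴, I_y ≈ 2.463 × 10⁷ mm⁴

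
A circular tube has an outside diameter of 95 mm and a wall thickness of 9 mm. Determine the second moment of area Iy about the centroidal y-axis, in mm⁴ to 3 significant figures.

Split into non-overlapping primitives; take the origin at the lower-left of the bounding box.
Outer circle: ⌀95, A = 7088.2 mm², x = 47.5 mm, Ī = 3 998 198 mm⁴.
Bore (subtracted): ⌀77, A = 4656.6 mm², x = 47.5 mm, Ī = 1 725 571 mm⁴.
By symmetry the centroid is at mid-width, x̄ = 47.5 mm.
All pieces are centred on the centroidal y-axis, so I = ΣĪ (holes subtracted) = 2 272 627 mm⁴.

Iy ≈ 2.27 × 10⁶ mm⁴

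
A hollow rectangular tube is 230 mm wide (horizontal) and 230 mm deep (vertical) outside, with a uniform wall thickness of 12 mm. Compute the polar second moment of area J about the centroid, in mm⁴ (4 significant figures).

Treat the section as a set of non-overlapping primitives; coordinates are from the bounding-box lower-left.
Outer rectangle: 230 × 230, A = 52 900 mm², y = 115 mm, Ī = 233 200 833 mm⁴.
Inner void (subtracted): 206 × 206, A = 42 436 mm², y = 115 mm, Ī = 150 067 841 mm⁴.
By symmetry the centroid is at mid-height, ȳ = 115 mm.
All pieces are centred on the centroidal x-axis, so I = ΣĪ (holes subtracted) = 83 132 992 mm⁴.
Repeating about the centroidal y-axis gives I_y = 83 132 992 mm⁴.
Polar second moment: J = I_x + I_y = 166 265 984 mm⁴.

J ≈ 1.663 × 10⁸ mm⁴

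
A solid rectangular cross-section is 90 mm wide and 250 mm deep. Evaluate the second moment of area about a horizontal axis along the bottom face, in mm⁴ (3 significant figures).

I_base ≈ 4.69 × 10⁸ mm⁴

The section: 90 × 250, A = 22 500 mm², y = 125 mm, Ī = 117 187 500 mm⁴.
Transfer it to the base of the section using Ī + A·d² with d = y − 0:
  the section: d = 125 mm → contributes +468 750 000 mm⁴
Total I = 468 750 000 mm⁴.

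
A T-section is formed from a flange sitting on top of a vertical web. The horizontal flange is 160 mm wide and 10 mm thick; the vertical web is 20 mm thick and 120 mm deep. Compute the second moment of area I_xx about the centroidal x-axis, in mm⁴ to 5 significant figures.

I_xx ≈ 6.9493 × 10⁶ mm⁴

Split into non-overlapping primitives; take the origin at the lower-left of the bounding box.
Flange: 160 × 10, A = 1 600 mm², y = 125 mm, Ī = 13333.33 mm⁴.
Web: 20 × 120, A = 2 400 mm², y = 60 mm, Ī = 2 880 000 mm⁴.
Centroid: ȳ = ΣA·y / ΣA = 86 mm.
Transfer each piece to the centroidal x-axis using Ī + A·d² with d = y − 86:
  flange: d = 39 mm → contributes +2 446 933 mm⁴
  web: d = -26 mm → contributes +4 502 400 mm⁴
Total I = 6 949 333 mm⁴.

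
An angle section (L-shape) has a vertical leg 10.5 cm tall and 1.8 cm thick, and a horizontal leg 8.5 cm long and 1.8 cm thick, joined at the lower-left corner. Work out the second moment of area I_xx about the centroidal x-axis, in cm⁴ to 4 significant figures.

I_xx ≈ 316.2 cm⁴

Decompose the section into non-overlapping parts with the origin at the bottom-left of its bounding rectangle.
Vertical leg: 1.8 × 10.5, A = 18.9 cm², y = 5.25 cm, Ī = 173.644 cm⁴.
Horizontal leg (remainder): 6.7 × 1.8, A = 12.06 cm², y = 0.9 cm, Ī = 3.2562 cm⁴.
Centroid: ȳ = ΣA·y / ΣA = 3.55552 cm.
Transfer each piece to the centroidal x-axis using Ī + A·d² with d = y − 3.55552:
  vertical leg: d = 1.69448 cm → contributes +227.91 cm⁴
  horizontal leg (remainder): d = -2.65552 cm → contributes +88.301 cm⁴
Total I = 316.211 cm⁴.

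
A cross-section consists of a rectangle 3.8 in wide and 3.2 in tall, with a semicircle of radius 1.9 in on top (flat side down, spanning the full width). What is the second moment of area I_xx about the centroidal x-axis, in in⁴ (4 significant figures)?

I_xx ≈ 34.20 in⁴

Break the section into simple shapes (no overlaps), measuring from the bottom-left corner of the bounding box.
Rectangular body: 3.8 × 3.2, A = 12.16 in², y = 1.6 in, Ī = 10.3765 in⁴.
Semicircular cap: semicircle r = 1.9, A = 5.67057 in², y = 4.00639 in, Ī = 1.43036 in⁴.
Centroid: ȳ = ΣA·y / ΣA = 2.36529 in.
Transfer each piece to the centroidal x-axis using Ī + A·d² with d = y − 2.36529:
  rectangular body: d = -0.765291 in → contributes +17.4983 in⁴
  semicircular cap: d = 1.64109 in → contributes +16.7023 in⁴
Total I = 34.2006 in⁴.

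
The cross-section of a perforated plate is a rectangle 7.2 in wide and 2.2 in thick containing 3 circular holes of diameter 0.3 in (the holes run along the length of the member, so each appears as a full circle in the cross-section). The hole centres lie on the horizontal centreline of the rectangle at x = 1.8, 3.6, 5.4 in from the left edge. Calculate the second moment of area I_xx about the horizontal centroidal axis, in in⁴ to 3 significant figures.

Treat the section as a set of non-overlapping primitives; coordinates are from the bounding-box lower-left.
Plate: 7.2 × 2.2, A = 15.84 in², y = 1.1 in, Ī = 6.3888 in⁴.
Hole 1 (subtracted): ⌀0.3, A = 0.070686 in², y = 1.1 in, Ī = 0.00039761 in⁴.
Hole 2 (subtracted): ⌀0.3, A = 0.070686 in², y = 1.1 in, Ī = 0.00039761 in⁴.
Hole 3 (subtracted): ⌀0.3, A = 0.070686 in², y = 1.1 in, Ī = 0.00039761 in⁴.
By symmetry the centroid is at mid-height, ȳ = 1.1 in.
All pieces are centred on the horizontal centroidal axis, so I = ΣĪ (holes subtracted) = 6.3876 in⁴.

I_xx ≈ 6.39 in⁴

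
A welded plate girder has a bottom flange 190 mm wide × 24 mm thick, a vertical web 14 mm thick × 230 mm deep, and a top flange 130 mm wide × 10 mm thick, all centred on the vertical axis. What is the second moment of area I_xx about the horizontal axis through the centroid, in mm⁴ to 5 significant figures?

I_xx ≈ 8.6976 × 10⁷ mm⁴

Treat the section as a set of non-overlapping primitives; coordinates are from the bounding-box lower-left.
Bottom plate: 190 × 24, A = 4 560 mm², y = 12 mm, Ī = 218 880 mm⁴.
Web plate: 14 × 230, A = 3 220 mm², y = 139 mm, Ī = 14 194 833 mm⁴.
Top plate: 130 × 10, A = 1 300 mm², y = 259 mm, Ī = 10833.33 mm⁴.
Centroid: ȳ = ΣA·y / ΣA = 92.40088 mm.
Transfer each piece to the horizontal axis through the centroid using Ī + A·d² with d = y − 92.40088:
  bottom plate: d = -80.40088 mm → contributes +29 696 096 mm⁴
  web plate: d = 46.59912 mm → contributes +21 186 992 mm⁴
  top plate: d = 166.5991 mm → contributes +36 092 680 mm⁴
Total I = 86 975 767 mm⁴.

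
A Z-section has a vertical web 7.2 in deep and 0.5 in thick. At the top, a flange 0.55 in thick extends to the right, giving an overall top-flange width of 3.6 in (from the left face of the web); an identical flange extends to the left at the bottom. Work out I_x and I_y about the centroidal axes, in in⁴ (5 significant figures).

I_x ≈ 53.338 in⁴, I_y ≈ 13.854 in⁴

Split into non-overlapping primitives; take the origin at the lower-left of the bounding box.
Web: 0.5 × 7.2, A = 3.6 in², y = 3.6 in, Ī = 15.552 in⁴.
Top flange (beyond web): 3.1 × 0.55, A = 1.705 in², y = 6.925 in, Ī = 0.04298021 in⁴.
Bottom flange (beyond web): 3.1 × 0.55, A = 1.705 in², y = 0.275 in, Ī = 0.04298021 in⁴.
Centroid: ȳ = ΣA·y / ΣA = 3.6 in.
Transfer each piece to the centroidal x-axis using Ī + A·d² with d = y − 3.6:
  web: d = 0 in → contributes +15.552 in⁴
  top flange (beyond web): d = 3.325 in → contributes +18.89282 in⁴
  bottom flange (beyond web): d = -3.325 in → contributes +18.89282 in⁴
Total I = 53.33764 in⁴.
For the y-axis: x̄ = 3.35 in.
Repeating about the centroidal y-axis gives I_y = 13.85424 in⁴.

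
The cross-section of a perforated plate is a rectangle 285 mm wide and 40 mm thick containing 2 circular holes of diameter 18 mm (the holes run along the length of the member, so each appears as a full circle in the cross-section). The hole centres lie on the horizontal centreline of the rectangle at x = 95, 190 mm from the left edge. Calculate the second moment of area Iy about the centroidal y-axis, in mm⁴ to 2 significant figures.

Iy ≈ 7.6 × 10⁷ mm⁴

Decompose the section into non-overlapping parts with the origin at the bottom-left of its bounding rectangle.
Plate: 285 × 40, A = 11 400 mm², x = 142.5 mm, Ī = 77 163 750 mm⁴.
Hole 1 (subtracted): ⌀18, A = 254.5 mm², x = 95 mm, Ī = 5 153 mm⁴.
Hole 2 (subtracted): ⌀18, A = 254.5 mm², x = 190 mm, Ī = 5 153 mm⁴.
By symmetry the centroid is at mid-width, x̄ = 142.5 mm.
Transfer each piece to the centroidal y-axis using Ī + A·d² with d = x − 142.5:
  plate: d = 0 mm → contributes +77 163 750 mm⁴
  hole 1: d = -47.5 mm → contributes −579 299 mm⁴
  hole 2: d = 47.5 mm → contributes −579 299 mm⁴
Total I = 76 005 153 mm⁴.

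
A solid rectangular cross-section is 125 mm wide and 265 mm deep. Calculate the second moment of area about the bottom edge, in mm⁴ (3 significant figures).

I_base ≈ 7.75 × 10⁸ mm⁴

The section: 125 × 265, A = 33 125 mm², y = 132.5 mm, Ī = 193 850 260 mm⁴.
Transfer it to the bottom edge using Ī + A·d² with d = y − 0:
  the section: d = 132.5 mm → contributes +775 401 042 mm⁴
Total I = 775 401 042 mm⁴.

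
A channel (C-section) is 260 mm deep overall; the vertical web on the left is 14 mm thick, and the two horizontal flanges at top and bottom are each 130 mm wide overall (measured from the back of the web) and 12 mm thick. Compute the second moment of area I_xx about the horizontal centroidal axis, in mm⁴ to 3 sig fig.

Split into non-overlapping primitives; take the origin at the lower-left of the bounding box.
Web: 14 × 260, A = 3 640 mm², y = 130 mm, Ī = 20 505 333 mm⁴.
Top flange (beyond web): 116 × 12, A = 1 392 mm², y = 254 mm, Ī = 16 704 mm⁴.
Bottom flange (beyond web): 116 × 12, A = 1 392 mm², y = 6 mm, Ī = 16 704 mm⁴.
By symmetry the centroid is at mid-height, ȳ = 130 mm.
Transfer each piece to the horizontal centroidal axis using Ī + A·d² with d = y − 130:
  web: d = 0 mm → contributes +20 505 333 mm⁴
  top flange (beyond web): d = 124 mm → contributes +21 420 096 mm⁴
  bottom flange (beyond web): d = -124 mm → contributes +21 420 096 mm⁴
Total I = 63 345 525 mm⁴.

I_xx ≈ 6.33 × 10⁷ mm⁴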